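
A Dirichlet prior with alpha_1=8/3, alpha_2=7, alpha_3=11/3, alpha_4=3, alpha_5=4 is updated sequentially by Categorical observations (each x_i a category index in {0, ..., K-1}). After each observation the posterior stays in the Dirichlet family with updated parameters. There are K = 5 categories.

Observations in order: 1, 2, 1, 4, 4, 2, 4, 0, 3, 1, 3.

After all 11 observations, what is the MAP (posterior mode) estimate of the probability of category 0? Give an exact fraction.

obs 1: x=1 → posterior Dirichlet(8/3, 8, 11/3, 3, 4)
obs 2: x=2 → posterior Dirichlet(8/3, 8, 14/3, 3, 4)
obs 3: x=1 → posterior Dirichlet(8/3, 9, 14/3, 3, 4)
obs 4: x=4 → posterior Dirichlet(8/3, 9, 14/3, 3, 5)
obs 5: x=4 → posterior Dirichlet(8/3, 9, 14/3, 3, 6)
obs 6: x=2 → posterior Dirichlet(8/3, 9, 17/3, 3, 6)
obs 7: x=4 → posterior Dirichlet(8/3, 9, 17/3, 3, 7)
obs 8: x=0 → posterior Dirichlet(11/3, 9, 17/3, 3, 7)
obs 9: x=3 → posterior Dirichlet(11/3, 9, 17/3, 4, 7)
obs 10: x=1 → posterior Dirichlet(11/3, 10, 17/3, 4, 7)
obs 11: x=3 → posterior Dirichlet(11/3, 10, 17/3, 5, 7)

8/79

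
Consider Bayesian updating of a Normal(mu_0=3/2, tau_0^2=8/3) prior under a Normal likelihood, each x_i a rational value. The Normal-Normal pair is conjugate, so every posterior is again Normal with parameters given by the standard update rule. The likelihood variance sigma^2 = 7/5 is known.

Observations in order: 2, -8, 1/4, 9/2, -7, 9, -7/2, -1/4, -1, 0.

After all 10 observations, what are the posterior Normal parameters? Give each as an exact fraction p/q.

obs 1: x=2 → posterior Normal(223/122, 56/61)
obs 2: x=-8 → posterior Normal(-417/202, 56/101)
obs 3: x=1/4 → posterior Normal(-397/282, 56/141)
obs 4: x=9/2 → posterior Normal(-37/362, 56/181)
obs 5: x=-7 → posterior Normal(-597/442, 56/221)
obs 6: x=9 → posterior Normal(41/174, 56/261)
obs 7: x=-7/2 → posterior Normal(-157/602, 8/43)
obs 8: x=-1/4 → posterior Normal(-177/682, 56/341)
obs 9: x=-1 → posterior Normal(-257/762, 56/381)
obs 10: x=0 → posterior Normal(-257/842, 56/421)

mu_0=-257/842, tau_0^2=56/421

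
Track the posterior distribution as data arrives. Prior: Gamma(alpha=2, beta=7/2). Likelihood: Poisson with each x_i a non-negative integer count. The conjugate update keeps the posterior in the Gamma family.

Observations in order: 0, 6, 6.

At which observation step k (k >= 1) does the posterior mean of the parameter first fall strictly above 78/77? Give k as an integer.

k = 2

obs 1: x=0 → posterior Gamma(2, 9/2)
obs 2: x=6 → posterior Gamma(8, 11/2)
obs 3: x=6 → posterior Gamma(14, 13/2)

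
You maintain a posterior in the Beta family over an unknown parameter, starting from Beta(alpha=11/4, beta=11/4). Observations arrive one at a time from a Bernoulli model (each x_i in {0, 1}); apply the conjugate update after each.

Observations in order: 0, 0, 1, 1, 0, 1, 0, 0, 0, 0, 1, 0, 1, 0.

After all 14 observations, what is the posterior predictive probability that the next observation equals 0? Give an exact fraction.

obs 1: x=0 → posterior Beta(11/4, 15/4)
obs 2: x=0 → posterior Beta(11/4, 19/4)
obs 3: x=1 → posterior Beta(15/4, 19/4)
obs 4: x=1 → posterior Beta(19/4, 19/4)
obs 5: x=0 → posterior Beta(19/4, 23/4)
obs 6: x=1 → posterior Beta(23/4, 23/4)
obs 7: x=0 → posterior Beta(23/4, 27/4)
obs 8: x=0 → posterior Beta(23/4, 31/4)
obs 9: x=0 → posterior Beta(23/4, 35/4)
obs 10: x=0 → posterior Beta(23/4, 39/4)
obs 11: x=1 → posterior Beta(27/4, 39/4)
obs 12: x=0 → posterior Beta(27/4, 43/4)
obs 13: x=1 → posterior Beta(31/4, 43/4)
obs 14: x=0 → posterior Beta(31/4, 47/4)

47/78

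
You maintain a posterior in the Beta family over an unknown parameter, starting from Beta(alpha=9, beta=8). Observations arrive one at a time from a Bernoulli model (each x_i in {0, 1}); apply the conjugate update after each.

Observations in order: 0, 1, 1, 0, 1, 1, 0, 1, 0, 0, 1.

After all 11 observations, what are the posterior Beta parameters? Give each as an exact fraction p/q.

obs 1: x=0 → posterior Beta(9, 9)
obs 2: x=1 → posterior Beta(10, 9)
obs 3: x=1 → posterior Beta(11, 9)
obs 4: x=0 → posterior Beta(11, 10)
obs 5: x=1 → posterior Beta(12, 10)
obs 6: x=1 → posterior Beta(13, 10)
obs 7: x=0 → posterior Beta(13, 11)
obs 8: x=1 → posterior Beta(14, 11)
obs 9: x=0 → posterior Beta(14, 12)
obs 10: x=0 → posterior Beta(14, 13)
obs 11: x=1 → posterior Beta(15, 13)

alpha=15, beta=13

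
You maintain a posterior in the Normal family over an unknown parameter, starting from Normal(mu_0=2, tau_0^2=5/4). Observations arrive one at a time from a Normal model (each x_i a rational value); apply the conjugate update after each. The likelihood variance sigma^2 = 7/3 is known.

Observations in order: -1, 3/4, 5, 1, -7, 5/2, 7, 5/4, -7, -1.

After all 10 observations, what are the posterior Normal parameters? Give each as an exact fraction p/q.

mu_0=157/356, tau_0^2=35/178

obs 1: x=-1 → posterior Normal(41/43, 35/43)
obs 2: x=3/4 → posterior Normal(209/232, 35/58)
obs 3: x=5 → posterior Normal(509/292, 35/73)
obs 4: x=1 → posterior Normal(569/352, 35/88)
obs 5: x=-7 → posterior Normal(149/412, 35/103)
obs 6: x=5/2 → posterior Normal(299/472, 35/118)
obs 7: x=7 → posterior Normal(719/532, 5/19)
obs 8: x=5/4 → posterior Normal(397/296, 35/148)
obs 9: x=-7 → posterior Normal(187/326, 35/163)
obs 10: x=-1 → posterior Normal(157/356, 35/178)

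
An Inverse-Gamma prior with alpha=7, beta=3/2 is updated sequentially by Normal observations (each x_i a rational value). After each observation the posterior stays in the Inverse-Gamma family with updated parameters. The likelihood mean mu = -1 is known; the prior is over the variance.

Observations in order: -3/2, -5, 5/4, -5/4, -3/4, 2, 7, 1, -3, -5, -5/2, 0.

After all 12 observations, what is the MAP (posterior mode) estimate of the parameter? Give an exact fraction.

obs 1: x=-3/2 → posterior Inverse-Gamma(15/2, 13/8)
obs 2: x=-5 → posterior Inverse-Gamma(8, 77/8)
obs 3: x=5/4 → posterior Inverse-Gamma(17/2, 389/32)
obs 4: x=-5/4 → posterior Inverse-Gamma(9, 195/16)
obs 5: x=-3/4 → posterior Inverse-Gamma(19/2, 391/32)
obs 6: x=2 → posterior Inverse-Gamma(10, 535/32)
obs 7: x=7 → posterior Inverse-Gamma(21/2, 1559/32)
obs 8: x=1 → posterior Inverse-Gamma(11, 1623/32)
obs 9: x=-3 → posterior Inverse-Gamma(23/2, 1687/32)
obs 10: x=-5 → posterior Inverse-Gamma(12, 1943/32)
obs 11: x=-5/2 → posterior Inverse-Gamma(25/2, 1979/32)
obs 12: x=0 → posterior Inverse-Gamma(13, 1995/32)

285/64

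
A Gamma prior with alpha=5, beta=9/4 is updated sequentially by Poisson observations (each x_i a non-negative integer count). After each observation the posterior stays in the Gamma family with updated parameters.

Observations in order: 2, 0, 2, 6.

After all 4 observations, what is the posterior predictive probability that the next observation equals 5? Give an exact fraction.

obs 1: x=2 → posterior Gamma(7, 13/4)
obs 2: x=0 → posterior Gamma(7, 17/4)
obs 3: x=2 → posterior Gamma(9, 21/4)
obs 4: x=6 → posterior Gamma(15, 25/4)

11089324951171875000000000000/176994576151109753197786640401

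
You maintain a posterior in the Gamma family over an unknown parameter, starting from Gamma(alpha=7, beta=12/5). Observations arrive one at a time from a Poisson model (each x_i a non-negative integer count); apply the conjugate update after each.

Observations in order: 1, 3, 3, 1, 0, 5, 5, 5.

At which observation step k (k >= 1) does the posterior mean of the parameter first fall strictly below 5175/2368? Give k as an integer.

obs 1: x=1 → posterior Gamma(8, 17/5)
obs 2: x=3 → posterior Gamma(11, 22/5)
obs 3: x=3 → posterior Gamma(14, 27/5)
obs 4: x=1 → posterior Gamma(15, 32/5)
obs 5: x=0 → posterior Gamma(15, 37/5)
obs 6: x=5 → posterior Gamma(20, 42/5)
obs 7: x=5 → posterior Gamma(25, 47/5)
obs 8: x=5 → posterior Gamma(30, 52/5)

k = 5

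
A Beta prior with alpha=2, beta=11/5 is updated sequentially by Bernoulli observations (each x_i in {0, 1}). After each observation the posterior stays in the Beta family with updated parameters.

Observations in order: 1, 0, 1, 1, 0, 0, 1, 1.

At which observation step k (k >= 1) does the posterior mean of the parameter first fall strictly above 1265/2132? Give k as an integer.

k = 4

obs 1: x=1 → posterior Beta(3, 11/5)
obs 2: x=0 → posterior Beta(3, 16/5)
obs 3: x=1 → posterior Beta(4, 16/5)
obs 4: x=1 → posterior Beta(5, 16/5)
obs 5: x=0 → posterior Beta(5, 21/5)
obs 6: x=0 → posterior Beta(5, 26/5)
obs 7: x=1 → posterior Beta(6, 26/5)
obs 8: x=1 → posterior Beta(7, 26/5)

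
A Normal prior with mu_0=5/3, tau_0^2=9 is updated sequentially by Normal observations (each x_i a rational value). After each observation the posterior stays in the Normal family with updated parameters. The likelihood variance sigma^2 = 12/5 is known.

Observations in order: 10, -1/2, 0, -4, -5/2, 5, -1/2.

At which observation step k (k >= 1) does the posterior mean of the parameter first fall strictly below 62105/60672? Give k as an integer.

obs 1: x=10 → posterior Normal(470/57, 36/19)
obs 2: x=-1/2 → posterior Normal(895/204, 18/17)
obs 3: x=0 → posterior Normal(895/294, 36/49)
obs 4: x=-4 → posterior Normal(535/384, 9/16)
obs 5: x=-5/2 → posterior Normal(155/237, 36/79)
obs 6: x=5 → posterior Normal(190/141, 18/47)
obs 7: x=-1/2 → posterior Normal(715/654, 36/109)

k = 5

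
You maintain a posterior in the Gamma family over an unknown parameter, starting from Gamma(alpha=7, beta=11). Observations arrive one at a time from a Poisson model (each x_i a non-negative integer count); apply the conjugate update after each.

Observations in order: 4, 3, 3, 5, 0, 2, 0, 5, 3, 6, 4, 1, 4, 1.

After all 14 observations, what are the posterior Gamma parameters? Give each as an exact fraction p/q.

alpha=48, beta=25

obs 1: x=4 → posterior Gamma(11, 12)
obs 2: x=3 → posterior Gamma(14, 13)
obs 3: x=3 → posterior Gamma(17, 14)
obs 4: x=5 → posterior Gamma(22, 15)
obs 5: x=0 → posterior Gamma(22, 16)
obs 6: x=2 → posterior Gamma(24, 17)
obs 7: x=0 → posterior Gamma(24, 18)
obs 8: x=5 → posterior Gamma(29, 19)
obs 9: x=3 → posterior Gamma(32, 20)
obs 10: x=6 → posterior Gamma(38, 21)
obs 11: x=4 → posterior Gamma(42, 22)
obs 12: x=1 → posterior Gamma(43, 23)
obs 13: x=4 → posterior Gamma(47, 24)
obs 14: x=1 → posterior Gamma(48, 25)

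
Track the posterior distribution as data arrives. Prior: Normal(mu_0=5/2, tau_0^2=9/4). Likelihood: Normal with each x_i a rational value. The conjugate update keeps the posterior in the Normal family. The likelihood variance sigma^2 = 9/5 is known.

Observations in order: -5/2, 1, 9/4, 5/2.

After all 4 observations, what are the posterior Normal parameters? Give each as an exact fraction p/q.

mu_0=35/32, tau_0^2=3/8

obs 1: x=-5/2 → posterior Normal(-5/18, 1)
obs 2: x=1 → posterior Normal(5/28, 9/14)
obs 3: x=9/4 → posterior Normal(55/76, 9/19)
obs 4: x=5/2 → posterior Normal(35/32, 3/8)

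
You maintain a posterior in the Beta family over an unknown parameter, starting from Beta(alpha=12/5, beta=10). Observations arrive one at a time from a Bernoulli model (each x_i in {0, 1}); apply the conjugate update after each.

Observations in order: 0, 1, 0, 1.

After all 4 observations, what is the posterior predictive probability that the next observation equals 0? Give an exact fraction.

obs 1: x=0 → posterior Beta(12/5, 11)
obs 2: x=1 → posterior Beta(17/5, 11)
obs 3: x=0 → posterior Beta(17/5, 12)
obs 4: x=1 → posterior Beta(22/5, 12)

30/41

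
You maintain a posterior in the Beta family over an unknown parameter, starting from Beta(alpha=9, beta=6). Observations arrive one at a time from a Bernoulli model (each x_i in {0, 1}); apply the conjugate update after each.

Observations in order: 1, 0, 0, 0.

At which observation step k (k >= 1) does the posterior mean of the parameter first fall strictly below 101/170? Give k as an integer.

k = 2

obs 1: x=1 → posterior Beta(10, 6)
obs 2: x=0 → posterior Beta(10, 7)
obs 3: x=0 → posterior Beta(10, 8)
obs 4: x=0 → posterior Beta(10, 9)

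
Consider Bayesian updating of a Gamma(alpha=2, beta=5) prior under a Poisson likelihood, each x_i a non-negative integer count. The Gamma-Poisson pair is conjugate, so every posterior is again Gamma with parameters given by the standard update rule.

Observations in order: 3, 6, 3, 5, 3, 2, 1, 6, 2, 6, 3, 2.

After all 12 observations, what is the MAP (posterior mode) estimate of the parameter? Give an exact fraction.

43/17

obs 1: x=3 → posterior Gamma(5, 6)
obs 2: x=6 → posterior Gamma(11, 7)
obs 3: x=3 → posterior Gamma(14, 8)
obs 4: x=5 → posterior Gamma(19, 9)
obs 5: x=3 → posterior Gamma(22, 10)
obs 6: x=2 → posterior Gamma(24, 11)
obs 7: x=1 → posterior Gamma(25, 12)
obs 8: x=6 → posterior Gamma(31, 13)
obs 9: x=2 → posterior Gamma(33, 14)
obs 10: x=6 → posterior Gamma(39, 15)
obs 11: x=3 → posterior Gamma(42, 16)
obs 12: x=2 → posterior Gamma(44, 17)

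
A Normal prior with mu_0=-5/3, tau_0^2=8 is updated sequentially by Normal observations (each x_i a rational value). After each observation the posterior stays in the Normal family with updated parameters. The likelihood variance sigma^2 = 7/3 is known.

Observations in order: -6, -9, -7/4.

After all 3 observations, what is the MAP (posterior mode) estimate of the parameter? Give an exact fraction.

-1241/237

obs 1: x=-6 → posterior Normal(-467/93, 56/31)
obs 2: x=-9 → posterior Normal(-223/33, 56/55)
obs 3: x=-7/4 → posterior Normal(-1241/237, 56/79)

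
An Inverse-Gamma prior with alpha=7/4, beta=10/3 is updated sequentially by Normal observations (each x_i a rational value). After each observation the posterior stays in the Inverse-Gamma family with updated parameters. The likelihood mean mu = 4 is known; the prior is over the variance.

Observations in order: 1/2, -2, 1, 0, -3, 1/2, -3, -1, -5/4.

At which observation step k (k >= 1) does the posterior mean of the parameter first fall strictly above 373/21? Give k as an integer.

obs 1: x=1/2 → posterior Inverse-Gamma(9/4, 227/24)
obs 2: x=-2 → posterior Inverse-Gamma(11/4, 659/24)
obs 3: x=1 → posterior Inverse-Gamma(13/4, 767/24)
obs 4: x=0 → posterior Inverse-Gamma(15/4, 959/24)
obs 5: x=-3 → posterior Inverse-Gamma(17/4, 1547/24)
obs 6: x=1/2 → posterior Inverse-Gamma(19/4, 847/12)
obs 7: x=-3 → posterior Inverse-Gamma(21/4, 1141/12)
obs 8: x=-1 → posterior Inverse-Gamma(23/4, 1291/12)
obs 9: x=-5/4 → posterior Inverse-Gamma(25/4, 11651/96)

k = 5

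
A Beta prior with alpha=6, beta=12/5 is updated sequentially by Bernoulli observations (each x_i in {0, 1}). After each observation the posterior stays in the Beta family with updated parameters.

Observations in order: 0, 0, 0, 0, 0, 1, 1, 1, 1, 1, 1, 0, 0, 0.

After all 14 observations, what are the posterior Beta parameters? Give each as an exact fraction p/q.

alpha=12, beta=52/5

obs 1: x=0 → posterior Beta(6, 17/5)
obs 2: x=0 → posterior Beta(6, 22/5)
obs 3: x=0 → posterior Beta(6, 27/5)
obs 4: x=0 → posterior Beta(6, 32/5)
obs 5: x=0 → posterior Beta(6, 37/5)
obs 6: x=1 → posterior Beta(7, 37/5)
obs 7: x=1 → posterior Beta(8, 37/5)
obs 8: x=1 → posterior Beta(9, 37/5)
obs 9: x=1 → posterior Beta(10, 37/5)
obs 10: x=1 → posterior Beta(11, 37/5)
obs 11: x=1 → posterior Beta(12, 37/5)
obs 12: x=0 → posterior Beta(12, 42/5)
obs 13: x=0 → posterior Beta(12, 47/5)
obs 14: x=0 → posterior Beta(12, 52/5)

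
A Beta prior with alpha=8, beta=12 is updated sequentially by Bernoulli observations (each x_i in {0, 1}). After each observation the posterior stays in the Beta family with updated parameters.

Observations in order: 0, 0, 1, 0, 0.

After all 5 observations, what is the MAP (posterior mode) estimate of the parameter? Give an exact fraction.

8/23

obs 1: x=0 → posterior Beta(8, 13)
obs 2: x=0 → posterior Beta(8, 14)
obs 3: x=1 → posterior Beta(9, 14)
obs 4: x=0 → posterior Beta(9, 15)
obs 5: x=0 → posterior Beta(9, 16)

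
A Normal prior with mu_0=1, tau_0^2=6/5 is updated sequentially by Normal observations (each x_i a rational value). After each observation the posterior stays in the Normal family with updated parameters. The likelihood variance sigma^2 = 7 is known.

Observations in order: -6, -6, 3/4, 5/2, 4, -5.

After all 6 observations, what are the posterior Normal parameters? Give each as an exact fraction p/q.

mu_0=-47/142, tau_0^2=42/71

obs 1: x=-6 → posterior Normal(-1/41, 42/41)
obs 2: x=-6 → posterior Normal(-37/47, 42/47)
obs 3: x=3/4 → posterior Normal(-65/106, 42/53)
obs 4: x=5/2 → posterior Normal(-35/118, 42/59)
obs 5: x=4 → posterior Normal(1/10, 42/65)
obs 6: x=-5 → posterior Normal(-47/142, 42/71)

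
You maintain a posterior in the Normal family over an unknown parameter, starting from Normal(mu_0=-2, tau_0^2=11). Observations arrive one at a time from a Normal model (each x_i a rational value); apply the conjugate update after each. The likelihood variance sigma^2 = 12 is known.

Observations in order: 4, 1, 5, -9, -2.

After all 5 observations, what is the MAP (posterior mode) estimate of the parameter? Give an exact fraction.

-35/67

obs 1: x=4 → posterior Normal(20/23, 132/23)
obs 2: x=1 → posterior Normal(31/34, 66/17)
obs 3: x=5 → posterior Normal(86/45, 44/15)
obs 4: x=-9 → posterior Normal(-13/56, 33/14)
obs 5: x=-2 → posterior Normal(-35/67, 132/67)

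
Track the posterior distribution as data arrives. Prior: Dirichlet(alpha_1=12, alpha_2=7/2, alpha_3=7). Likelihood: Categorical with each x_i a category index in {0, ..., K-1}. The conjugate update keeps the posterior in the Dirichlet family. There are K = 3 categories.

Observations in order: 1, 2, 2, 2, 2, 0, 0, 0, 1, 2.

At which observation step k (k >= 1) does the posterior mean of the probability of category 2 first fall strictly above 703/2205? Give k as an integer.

k = 2

obs 1: x=1 → posterior Dirichlet(12, 9/2, 7)
obs 2: x=2 → posterior Dirichlet(12, 9/2, 8)
obs 3: x=2 → posterior Dirichlet(12, 9/2, 9)
obs 4: x=2 → posterior Dirichlet(12, 9/2, 10)
obs 5: x=2 → posterior Dirichlet(12, 9/2, 11)
obs 6: x=0 → posterior Dirichlet(13, 9/2, 11)
obs 7: x=0 → posterior Dirichlet(14, 9/2, 11)
obs 8: x=0 → posterior Dirichlet(15, 9/2, 11)
obs 9: x=1 → posterior Dirichlet(15, 11/2, 11)
obs 10: x=2 → posterior Dirichlet(15, 11/2, 12)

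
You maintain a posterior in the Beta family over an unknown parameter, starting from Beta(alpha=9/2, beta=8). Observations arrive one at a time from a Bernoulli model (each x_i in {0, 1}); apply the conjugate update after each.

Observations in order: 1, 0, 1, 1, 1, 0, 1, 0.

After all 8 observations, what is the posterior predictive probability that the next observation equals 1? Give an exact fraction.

obs 1: x=1 → posterior Beta(11/2, 8)
obs 2: x=0 → posterior Beta(11/2, 9)
obs 3: x=1 → posterior Beta(13/2, 9)
obs 4: x=1 → posterior Beta(15/2, 9)
obs 5: x=1 → posterior Beta(17/2, 9)
obs 6: x=0 → posterior Beta(17/2, 10)
obs 7: x=1 → posterior Beta(19/2, 10)
obs 8: x=0 → posterior Beta(19/2, 11)

19/41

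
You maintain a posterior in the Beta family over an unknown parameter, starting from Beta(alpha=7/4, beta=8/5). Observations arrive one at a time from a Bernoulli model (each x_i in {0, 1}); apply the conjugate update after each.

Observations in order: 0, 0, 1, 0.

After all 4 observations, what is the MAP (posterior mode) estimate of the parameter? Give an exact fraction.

35/107

obs 1: x=0 → posterior Beta(7/4, 13/5)
obs 2: x=0 → posterior Beta(7/4, 18/5)
obs 3: x=1 → posterior Beta(11/4, 18/5)
obs 4: x=0 → posterior Beta(11/4, 23/5)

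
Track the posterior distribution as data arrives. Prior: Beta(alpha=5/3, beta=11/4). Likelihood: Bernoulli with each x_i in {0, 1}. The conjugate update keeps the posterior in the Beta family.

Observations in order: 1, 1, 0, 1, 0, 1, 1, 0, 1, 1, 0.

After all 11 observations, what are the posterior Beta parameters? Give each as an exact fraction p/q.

obs 1: x=1 → posterior Beta(8/3, 11/4)
obs 2: x=1 → posterior Beta(11/3, 11/4)
obs 3: x=0 → posterior Beta(11/3, 15/4)
obs 4: x=1 → posterior Beta(14/3, 15/4)
obs 5: x=0 → posterior Beta(14/3, 19/4)
obs 6: x=1 → posterior Beta(17/3, 19/4)
obs 7: x=1 → posterior Beta(20/3, 19/4)
obs 8: x=0 → posterior Beta(20/3, 23/4)
obs 9: x=1 → posterior Beta(23/3, 23/4)
obs 10: x=1 → posterior Beta(26/3, 23/4)
obs 11: x=0 → posterior Beta(26/3, 27/4)

alpha=26/3, beta=27/4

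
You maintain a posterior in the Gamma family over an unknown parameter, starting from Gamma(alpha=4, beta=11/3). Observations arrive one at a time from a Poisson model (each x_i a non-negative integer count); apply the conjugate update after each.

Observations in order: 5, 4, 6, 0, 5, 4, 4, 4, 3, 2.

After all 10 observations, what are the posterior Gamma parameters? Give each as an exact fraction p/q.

alpha=41, beta=41/3

obs 1: x=5 → posterior Gamma(9, 14/3)
obs 2: x=4 → posterior Gamma(13, 17/3)
obs 3: x=6 → posterior Gamma(19, 20/3)
obs 4: x=0 → posterior Gamma(19, 23/3)
obs 5: x=5 → posterior Gamma(24, 26/3)
obs 6: x=4 → posterior Gamma(28, 29/3)
obs 7: x=4 → posterior Gamma(32, 32/3)
obs 8: x=4 → posterior Gamma(36, 35/3)
obs 9: x=3 → posterior Gamma(39, 38/3)
obs 10: x=2 → posterior Gamma(41, 41/3)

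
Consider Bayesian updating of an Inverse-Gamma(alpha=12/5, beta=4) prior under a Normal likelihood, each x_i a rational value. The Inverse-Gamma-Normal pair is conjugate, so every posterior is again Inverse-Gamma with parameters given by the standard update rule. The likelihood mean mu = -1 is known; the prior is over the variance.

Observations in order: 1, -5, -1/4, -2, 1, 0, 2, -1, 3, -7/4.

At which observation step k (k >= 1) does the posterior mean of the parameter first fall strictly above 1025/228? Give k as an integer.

k = 2

obs 1: x=1 → posterior Inverse-Gamma(29/10, 6)
obs 2: x=-5 → posterior Inverse-Gamma(17/5, 14)
obs 3: x=-1/4 → posterior Inverse-Gamma(39/10, 457/32)
obs 4: x=-2 → posterior Inverse-Gamma(22/5, 473/32)
obs 5: x=1 → posterior Inverse-Gamma(49/10, 537/32)
obs 6: x=0 → posterior Inverse-Gamma(27/5, 553/32)
obs 7: x=2 → posterior Inverse-Gamma(59/10, 697/32)
obs 8: x=-1 → posterior Inverse-Gamma(32/5, 697/32)
obs 9: x=3 → posterior Inverse-Gamma(69/10, 953/32)
obs 10: x=-7/4 → posterior Inverse-Gamma(37/5, 481/16)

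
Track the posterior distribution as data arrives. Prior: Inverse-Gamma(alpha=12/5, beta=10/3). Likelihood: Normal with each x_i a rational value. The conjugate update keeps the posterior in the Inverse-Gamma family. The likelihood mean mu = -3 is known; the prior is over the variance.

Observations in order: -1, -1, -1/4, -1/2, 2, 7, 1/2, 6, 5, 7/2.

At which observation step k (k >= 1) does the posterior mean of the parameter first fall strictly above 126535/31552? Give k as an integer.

k = 4

obs 1: x=-1 → posterior Inverse-Gamma(29/10, 16/3)
obs 2: x=-1 → posterior Inverse-Gamma(17/5, 22/3)
obs 3: x=-1/4 → posterior Inverse-Gamma(39/10, 1067/96)
obs 4: x=-1/2 → posterior Inverse-Gamma(22/5, 1367/96)
obs 5: x=2 → posterior Inverse-Gamma(49/10, 2567/96)
obs 6: x=7 → posterior Inverse-Gamma(27/5, 7367/96)
obs 7: x=1/2 → posterior Inverse-Gamma(59/10, 7955/96)
obs 8: x=6 → posterior Inverse-Gamma(32/5, 11843/96)
obs 9: x=5 → posterior Inverse-Gamma(69/10, 14915/96)
obs 10: x=7/2 → posterior Inverse-Gamma(37/5, 16943/96)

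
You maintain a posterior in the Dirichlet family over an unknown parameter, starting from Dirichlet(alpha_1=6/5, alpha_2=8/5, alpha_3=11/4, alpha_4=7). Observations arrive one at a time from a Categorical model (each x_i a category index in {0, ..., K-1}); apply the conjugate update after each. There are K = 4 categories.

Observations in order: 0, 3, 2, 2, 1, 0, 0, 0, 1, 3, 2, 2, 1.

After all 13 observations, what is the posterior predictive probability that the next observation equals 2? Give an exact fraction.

135/511

obs 1: x=0 → posterior Dirichlet(11/5, 8/5, 11/4, 7)
obs 2: x=3 → posterior Dirichlet(11/5, 8/5, 11/4, 8)
obs 3: x=2 → posterior Dirichlet(11/5, 8/5, 15/4, 8)
obs 4: x=2 → posterior Dirichlet(11/5, 8/5, 19/4, 8)
obs 5: x=1 → posterior Dirichlet(11/5, 13/5, 19/4, 8)
obs 6: x=0 → posterior Dirichlet(16/5, 13/5, 19/4, 8)
obs 7: x=0 → posterior Dirichlet(21/5, 13/5, 19/4, 8)
obs 8: x=0 → posterior Dirichlet(26/5, 13/5, 19/4, 8)
obs 9: x=1 → posterior Dirichlet(26/5, 18/5, 19/4, 8)
obs 10: x=3 → posterior Dirichlet(26/5, 18/5, 19/4, 9)
obs 11: x=2 → posterior Dirichlet(26/5, 18/5, 23/4, 9)
obs 12: x=2 → posterior Dirichlet(26/5, 18/5, 27/4, 9)
obs 13: x=1 → posterior Dirichlet(26/5, 23/5, 27/4, 9)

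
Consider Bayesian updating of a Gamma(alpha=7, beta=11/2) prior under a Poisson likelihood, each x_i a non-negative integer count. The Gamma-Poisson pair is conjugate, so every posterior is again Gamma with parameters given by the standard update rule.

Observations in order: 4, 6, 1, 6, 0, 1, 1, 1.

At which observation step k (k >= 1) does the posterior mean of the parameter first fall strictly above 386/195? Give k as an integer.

obs 1: x=4 → posterior Gamma(11, 13/2)
obs 2: x=6 → posterior Gamma(17, 15/2)
obs 3: x=1 → posterior Gamma(18, 17/2)
obs 4: x=6 → posterior Gamma(24, 19/2)
obs 5: x=0 → posterior Gamma(24, 21/2)
obs 6: x=1 → posterior Gamma(25, 23/2)
obs 7: x=1 → posterior Gamma(26, 25/2)
obs 8: x=1 → posterior Gamma(27, 27/2)

k = 2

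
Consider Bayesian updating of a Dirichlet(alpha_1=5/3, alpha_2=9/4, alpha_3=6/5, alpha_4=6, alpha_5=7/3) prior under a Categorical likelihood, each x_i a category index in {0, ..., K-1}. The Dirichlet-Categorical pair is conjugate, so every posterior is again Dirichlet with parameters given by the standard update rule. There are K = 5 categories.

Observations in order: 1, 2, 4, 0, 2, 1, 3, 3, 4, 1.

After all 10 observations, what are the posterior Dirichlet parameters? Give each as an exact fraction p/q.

obs 1: x=1 → posterior Dirichlet(5/3, 13/4, 6/5, 6, 7/3)
obs 2: x=2 → posterior Dirichlet(5/3, 13/4, 11/5, 6, 7/3)
obs 3: x=4 → posterior Dirichlet(5/3, 13/4, 11/5, 6, 10/3)
obs 4: x=0 → posterior Dirichlet(8/3, 13/4, 11/5, 6, 10/3)
obs 5: x=2 → posterior Dirichlet(8/3, 13/4, 16/5, 6, 10/3)
obs 6: x=1 → posterior Dirichlet(8/3, 17/4, 16/5, 6, 10/3)
obs 7: x=3 → posterior Dirichlet(8/3, 17/4, 16/5, 7, 10/3)
obs 8: x=3 → posterior Dirichlet(8/3, 17/4, 16/5, 8, 10/3)
obs 9: x=4 → posterior Dirichlet(8/3, 17/4, 16/5, 8, 13/3)
obs 10: x=1 → posterior Dirichlet(8/3, 21/4, 16/5, 8, 13/3)

alpha_1=8/3, alpha_2=21/4, alpha_3=16/5, alpha_4=8, alpha_5=13/3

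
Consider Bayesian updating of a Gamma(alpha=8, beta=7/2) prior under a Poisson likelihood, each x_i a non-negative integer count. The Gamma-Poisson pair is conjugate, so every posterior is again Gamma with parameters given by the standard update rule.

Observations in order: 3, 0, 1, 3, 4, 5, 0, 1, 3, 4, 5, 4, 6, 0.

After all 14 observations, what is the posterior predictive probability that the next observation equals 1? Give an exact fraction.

350207899497755577754799901109822312734139870826766127720475196838378906250/1877944508893233281587362192715149196869044938545410448866468981413670579521

obs 1: x=3 → posterior Gamma(11, 9/2)
obs 2: x=0 → posterior Gamma(11, 11/2)
obs 3: x=1 → posterior Gamma(12, 13/2)
obs 4: x=3 → posterior Gamma(15, 15/2)
obs 5: x=4 → posterior Gamma(19, 17/2)
obs 6: x=5 → posterior Gamma(24, 19/2)
obs 7: x=0 → posterior Gamma(24, 21/2)
obs 8: x=1 → posterior Gamma(25, 23/2)
obs 9: x=3 → posterior Gamma(28, 25/2)
obs 10: x=4 → posterior Gamma(32, 27/2)
obs 11: x=5 → posterior Gamma(37, 29/2)
obs 12: x=4 → posterior Gamma(41, 31/2)
obs 13: x=6 → posterior Gamma(47, 33/2)
obs 14: x=0 → posterior Gamma(47, 35/2)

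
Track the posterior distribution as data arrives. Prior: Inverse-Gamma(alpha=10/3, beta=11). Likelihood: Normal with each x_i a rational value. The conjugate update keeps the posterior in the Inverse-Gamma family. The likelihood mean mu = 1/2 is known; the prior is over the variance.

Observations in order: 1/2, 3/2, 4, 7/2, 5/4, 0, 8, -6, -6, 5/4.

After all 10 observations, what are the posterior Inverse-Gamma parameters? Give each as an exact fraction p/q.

alpha=25/3, beta=1491/16

obs 1: x=1/2 → posterior Inverse-Gamma(23/6, 11)
obs 2: x=3/2 → posterior Inverse-Gamma(13/3, 23/2)
obs 3: x=4 → posterior Inverse-Gamma(29/6, 141/8)
obs 4: x=7/2 → posterior Inverse-Gamma(16/3, 177/8)
obs 5: x=5/4 → posterior Inverse-Gamma(35/6, 717/32)
obs 6: x=0 → posterior Inverse-Gamma(19/3, 721/32)
obs 7: x=8 → posterior Inverse-Gamma(41/6, 1621/32)
obs 8: x=-6 → posterior Inverse-Gamma(22/3, 2297/32)
obs 9: x=-6 → posterior Inverse-Gamma(47/6, 2973/32)
obs 10: x=5/4 → posterior Inverse-Gamma(25/3, 1491/16)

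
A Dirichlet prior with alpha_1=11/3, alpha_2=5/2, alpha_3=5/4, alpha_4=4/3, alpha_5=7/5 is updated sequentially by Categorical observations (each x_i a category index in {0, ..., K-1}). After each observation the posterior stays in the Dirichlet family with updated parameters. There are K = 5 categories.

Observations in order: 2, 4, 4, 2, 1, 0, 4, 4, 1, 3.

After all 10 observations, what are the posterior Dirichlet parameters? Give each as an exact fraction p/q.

alpha_1=14/3, alpha_2=9/2, alpha_3=13/4, alpha_4=7/3, alpha_5=27/5

obs 1: x=2 → posterior Dirichlet(11/3, 5/2, 9/4, 4/3, 7/5)
obs 2: x=4 → posterior Dirichlet(11/3, 5/2, 9/4, 4/3, 12/5)
obs 3: x=4 → posterior Dirichlet(11/3, 5/2, 9/4, 4/3, 17/5)
obs 4: x=2 → posterior Dirichlet(11/3, 5/2, 13/4, 4/3, 17/5)
obs 5: x=1 → posterior Dirichlet(11/3, 7/2, 13/4, 4/3, 17/5)
obs 6: x=0 → posterior Dirichlet(14/3, 7/2, 13/4, 4/3, 17/5)
obs 7: x=4 → posterior Dirichlet(14/3, 7/2, 13/4, 4/3, 22/5)
obs 8: x=4 → posterior Dirichlet(14/3, 7/2, 13/4, 4/3, 27/5)
obs 9: x=1 → posterior Dirichlet(14/3, 9/2, 13/4, 4/3, 27/5)
obs 10: x=3 → posterior Dirichlet(14/3, 9/2, 13/4, 7/3, 27/5)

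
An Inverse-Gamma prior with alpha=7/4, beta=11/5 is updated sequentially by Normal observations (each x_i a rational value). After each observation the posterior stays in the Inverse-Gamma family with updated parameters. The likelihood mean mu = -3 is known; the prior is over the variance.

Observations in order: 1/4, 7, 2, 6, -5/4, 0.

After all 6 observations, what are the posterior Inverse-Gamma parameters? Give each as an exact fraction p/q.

obs 1: x=1/4 → posterior Inverse-Gamma(9/4, 1197/160)
obs 2: x=7 → posterior Inverse-Gamma(11/4, 9197/160)
obs 3: x=2 → posterior Inverse-Gamma(13/4, 11197/160)
obs 4: x=6 → posterior Inverse-Gamma(15/4, 17677/160)
obs 5: x=-5/4 → posterior Inverse-Gamma(17/4, 8961/80)
obs 6: x=0 → posterior Inverse-Gamma(19/4, 9321/80)

alpha=19/4, beta=9321/80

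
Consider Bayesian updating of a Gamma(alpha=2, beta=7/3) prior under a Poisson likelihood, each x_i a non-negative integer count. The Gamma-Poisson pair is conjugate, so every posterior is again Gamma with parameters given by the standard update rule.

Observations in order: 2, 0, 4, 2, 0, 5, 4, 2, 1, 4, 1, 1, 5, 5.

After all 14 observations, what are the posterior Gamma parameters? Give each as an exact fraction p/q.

obs 1: x=2 → posterior Gamma(4, 10/3)
obs 2: x=0 → posterior Gamma(4, 13/3)
obs 3: x=4 → posterior Gamma(8, 16/3)
obs 4: x=2 → posterior Gamma(10, 19/3)
obs 5: x=0 → posterior Gamma(10, 22/3)
obs 6: x=5 → posterior Gamma(15, 25/3)
obs 7: x=4 → posterior Gamma(19, 28/3)
obs 8: x=2 → posterior Gamma(21, 31/3)
obs 9: x=1 → posterior Gamma(22, 34/3)
obs 10: x=4 → posterior Gamma(26, 37/3)
obs 11: x=1 → posterior Gamma(27, 40/3)
obs 12: x=1 → posterior Gamma(28, 43/3)
obs 13: x=5 → posterior Gamma(33, 46/3)
obs 14: x=5 → posterior Gamma(38, 49/3)

alpha=38, beta=49/3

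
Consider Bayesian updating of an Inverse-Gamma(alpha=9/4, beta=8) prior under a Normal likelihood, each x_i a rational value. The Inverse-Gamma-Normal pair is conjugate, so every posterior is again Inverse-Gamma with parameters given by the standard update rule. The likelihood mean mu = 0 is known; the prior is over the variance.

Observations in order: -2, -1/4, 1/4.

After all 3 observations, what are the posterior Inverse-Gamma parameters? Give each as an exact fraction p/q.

alpha=15/4, beta=161/16

obs 1: x=-2 → posterior Inverse-Gamma(11/4, 10)
obs 2: x=-1/4 → posterior Inverse-Gamma(13/4, 321/32)
obs 3: x=1/4 → posterior Inverse-Gamma(15/4, 161/16)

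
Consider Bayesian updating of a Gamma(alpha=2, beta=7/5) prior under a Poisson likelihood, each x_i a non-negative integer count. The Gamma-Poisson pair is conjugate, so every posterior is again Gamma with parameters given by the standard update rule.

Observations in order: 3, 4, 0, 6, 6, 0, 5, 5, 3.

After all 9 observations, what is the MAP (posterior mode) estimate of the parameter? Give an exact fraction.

obs 1: x=3 → posterior Gamma(5, 12/5)
obs 2: x=4 → posterior Gamma(9, 17/5)
obs 3: x=0 → posterior Gamma(9, 22/5)
obs 4: x=6 → posterior Gamma(15, 27/5)
obs 5: x=6 → posterior Gamma(21, 32/5)
obs 6: x=0 → posterior Gamma(21, 37/5)
obs 7: x=5 → posterior Gamma(26, 42/5)
obs 8: x=5 → posterior Gamma(31, 47/5)
obs 9: x=3 → posterior Gamma(34, 52/5)

165/52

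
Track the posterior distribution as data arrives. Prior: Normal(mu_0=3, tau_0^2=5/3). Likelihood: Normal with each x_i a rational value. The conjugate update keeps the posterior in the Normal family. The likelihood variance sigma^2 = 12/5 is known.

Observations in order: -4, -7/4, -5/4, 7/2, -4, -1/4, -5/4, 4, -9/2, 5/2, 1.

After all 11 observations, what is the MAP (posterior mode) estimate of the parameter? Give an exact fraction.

-42/311

obs 1: x=-4 → posterior Normal(8/61, 60/61)
obs 2: x=-7/4 → posterior Normal(-143/344, 30/43)
obs 3: x=-5/4 → posterior Normal(-67/111, 20/37)
obs 4: x=7/2 → posterior Normal(41/272, 15/34)
obs 5: x=-4 → posterior Normal(-159/322, 60/161)
obs 6: x=-1/4 → posterior Normal(-343/744, 10/31)
obs 7: x=-5/4 → posterior Normal(-117/211, 60/211)
obs 8: x=4 → posterior Normal(-17/236, 15/59)
obs 9: x=-9/2 → posterior Normal(-259/522, 20/87)
obs 10: x=5/2 → posterior Normal(-67/286, 30/143)
obs 11: x=1 → posterior Normal(-42/311, 60/311)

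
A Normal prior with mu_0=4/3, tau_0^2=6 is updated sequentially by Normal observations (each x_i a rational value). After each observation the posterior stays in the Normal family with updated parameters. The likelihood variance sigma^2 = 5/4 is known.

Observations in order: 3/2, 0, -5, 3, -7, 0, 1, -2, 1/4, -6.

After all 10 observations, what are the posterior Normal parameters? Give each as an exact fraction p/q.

obs 1: x=3/2 → posterior Normal(128/87, 30/29)
obs 2: x=0 → posterior Normal(128/159, 30/53)
obs 3: x=-5 → posterior Normal(-232/231, 30/77)
obs 4: x=3 → posterior Normal(-16/303, 30/101)
obs 5: x=-7 → posterior Normal(-104/75, 6/25)
obs 6: x=0 → posterior Normal(-520/447, 30/149)
obs 7: x=1 → posterior Normal(-448/519, 30/173)
obs 8: x=-2 → posterior Normal(-592/591, 30/197)
obs 9: x=1/4 → posterior Normal(-574/663, 30/221)
obs 10: x=-6 → posterior Normal(-1006/735, 6/49)

mu_0=-1006/735, tau_0^2=6/49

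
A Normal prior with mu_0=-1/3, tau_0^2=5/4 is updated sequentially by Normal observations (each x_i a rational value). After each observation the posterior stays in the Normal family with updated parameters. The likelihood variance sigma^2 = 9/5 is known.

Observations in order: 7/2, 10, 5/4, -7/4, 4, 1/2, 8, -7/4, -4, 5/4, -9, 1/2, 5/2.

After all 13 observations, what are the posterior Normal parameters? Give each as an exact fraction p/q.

mu_0=363/361, tau_0^2=45/361

obs 1: x=7/2 → posterior Normal(151/122, 45/61)
obs 2: x=10 → posterior Normal(651/172, 45/86)
obs 3: x=5/4 → posterior Normal(1427/444, 15/37)
obs 4: x=-7/4 → posterior Normal(313/136, 45/136)
obs 5: x=4 → posterior Normal(59/23, 45/161)
obs 6: x=1/2 → posterior Normal(851/372, 15/62)
obs 7: x=8 → posterior Normal(1251/422, 45/211)
obs 8: x=-7/4 → posterior Normal(2327/944, 45/236)
obs 9: x=-4 → posterior Normal(1927/1044, 5/29)
obs 10: x=5/4 → posterior Normal(513/286, 45/286)
obs 11: x=-9 → posterior Normal(288/311, 45/311)
obs 12: x=1/2 → posterior Normal(601/672, 15/112)
obs 13: x=5/2 → posterior Normal(363/361, 45/361)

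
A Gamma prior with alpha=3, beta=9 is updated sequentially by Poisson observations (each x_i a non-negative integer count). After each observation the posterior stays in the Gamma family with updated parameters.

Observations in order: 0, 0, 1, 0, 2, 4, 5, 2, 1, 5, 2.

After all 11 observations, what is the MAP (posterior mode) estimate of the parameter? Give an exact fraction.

6/5

obs 1: x=0 → posterior Gamma(3, 10)
obs 2: x=0 → posterior Gamma(3, 11)
obs 3: x=1 → posterior Gamma(4, 12)
obs 4: x=0 → posterior Gamma(4, 13)
obs 5: x=2 → posterior Gamma(6, 14)
obs 6: x=4 → posterior Gamma(10, 15)
obs 7: x=5 → posterior Gamma(15, 16)
obs 8: x=2 → posterior Gamma(17, 17)
obs 9: x=1 → posterior Gamma(18, 18)
obs 10: x=5 → posterior Gamma(23, 19)
obs 11: x=2 → posterior Gamma(25, 20)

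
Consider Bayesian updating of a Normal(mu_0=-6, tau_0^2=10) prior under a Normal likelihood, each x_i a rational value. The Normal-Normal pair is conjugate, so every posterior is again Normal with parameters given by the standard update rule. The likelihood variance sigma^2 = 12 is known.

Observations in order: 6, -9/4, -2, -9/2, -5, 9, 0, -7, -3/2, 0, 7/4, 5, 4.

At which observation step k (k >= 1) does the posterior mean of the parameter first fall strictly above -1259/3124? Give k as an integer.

obs 1: x=6 → posterior Normal(-6/11, 60/11)
obs 2: x=-9/4 → posterior Normal(-69/64, 15/4)
obs 3: x=-2 → posterior Normal(-109/84, 20/7)
obs 4: x=-9/2 → posterior Normal(-199/104, 30/13)
obs 5: x=-5 → posterior Normal(-299/124, 60/31)
obs 6: x=9 → posterior Normal(-119/144, 5/3)
obs 7: x=0 → posterior Normal(-119/164, 60/41)
obs 8: x=-7 → posterior Normal(-259/184, 30/23)
obs 9: x=-3/2 → posterior Normal(-17/12, 20/17)
obs 10: x=0 → posterior Normal(-289/224, 15/14)
obs 11: x=7/4 → posterior Normal(-127/122, 60/61)
obs 12: x=5 → posterior Normal(-7/12, 10/11)
obs 13: x=4 → posterior Normal(-37/142, 60/71)

k = 13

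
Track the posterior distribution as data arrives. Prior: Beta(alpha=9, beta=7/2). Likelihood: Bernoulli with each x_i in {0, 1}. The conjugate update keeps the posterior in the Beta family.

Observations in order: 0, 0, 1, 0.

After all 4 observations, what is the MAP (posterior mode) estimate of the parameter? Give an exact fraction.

18/29

obs 1: x=0 → posterior Beta(9, 9/2)
obs 2: x=0 → posterior Beta(9, 11/2)
obs 3: x=1 → posterior Beta(10, 11/2)
obs 4: x=0 → posterior Beta(10, 13/2)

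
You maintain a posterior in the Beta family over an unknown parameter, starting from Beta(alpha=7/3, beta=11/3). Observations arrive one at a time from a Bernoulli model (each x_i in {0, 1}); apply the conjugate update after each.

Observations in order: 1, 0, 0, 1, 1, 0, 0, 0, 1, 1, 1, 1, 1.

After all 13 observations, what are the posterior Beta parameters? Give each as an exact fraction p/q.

obs 1: x=1 → posterior Beta(10/3, 11/3)
obs 2: x=0 → posterior Beta(10/3, 14/3)
obs 3: x=0 → posterior Beta(10/3, 17/3)
obs 4: x=1 → posterior Beta(13/3, 17/3)
obs 5: x=1 → posterior Beta(16/3, 17/3)
obs 6: x=0 → posterior Beta(16/3, 20/3)
obs 7: x=0 → posterior Beta(16/3, 23/3)
obs 8: x=0 → posterior Beta(16/3, 26/3)
obs 9: x=1 → posterior Beta(19/3, 26/3)
obs 10: x=1 → posterior Beta(22/3, 26/3)
obs 11: x=1 → posterior Beta(25/3, 26/3)
obs 12: x=1 → posterior Beta(28/3, 26/3)
obs 13: x=1 → posterior Beta(31/3, 26/3)

alpha=31/3, beta=26/3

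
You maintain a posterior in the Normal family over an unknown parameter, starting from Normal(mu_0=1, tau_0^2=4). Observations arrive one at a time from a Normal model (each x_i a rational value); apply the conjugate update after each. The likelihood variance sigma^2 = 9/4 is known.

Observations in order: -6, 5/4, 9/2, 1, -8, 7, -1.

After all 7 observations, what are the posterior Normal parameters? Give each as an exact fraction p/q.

obs 1: x=-6 → posterior Normal(-87/25, 36/25)
obs 2: x=5/4 → posterior Normal(-67/41, 36/41)
obs 3: x=9/2 → posterior Normal(5/57, 12/19)
obs 4: x=1 → posterior Normal(21/73, 36/73)
obs 5: x=-8 → posterior Normal(-107/89, 36/89)
obs 6: x=7 → posterior Normal(1/21, 12/35)
obs 7: x=-1 → posterior Normal(-1/11, 36/121)

mu_0=-1/11, tau_0^2=36/121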